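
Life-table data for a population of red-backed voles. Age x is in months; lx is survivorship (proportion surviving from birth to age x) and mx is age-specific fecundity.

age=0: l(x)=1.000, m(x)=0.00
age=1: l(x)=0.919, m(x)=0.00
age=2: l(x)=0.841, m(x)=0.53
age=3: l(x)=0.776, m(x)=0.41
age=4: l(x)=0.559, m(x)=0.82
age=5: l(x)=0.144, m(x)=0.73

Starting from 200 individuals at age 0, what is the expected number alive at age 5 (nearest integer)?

29

Expected survivors = N0 · l_5 = 200 × 0.144 = 28.8 → 29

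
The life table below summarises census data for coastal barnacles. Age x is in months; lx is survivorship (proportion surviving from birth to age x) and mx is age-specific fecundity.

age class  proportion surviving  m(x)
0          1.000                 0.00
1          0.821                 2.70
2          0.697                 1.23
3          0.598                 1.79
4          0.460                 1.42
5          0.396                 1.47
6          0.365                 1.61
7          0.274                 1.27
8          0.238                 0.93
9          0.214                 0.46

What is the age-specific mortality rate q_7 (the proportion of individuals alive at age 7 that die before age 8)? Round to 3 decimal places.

0.131

q_7 = (l_7 − l_8) / l_7 = (0.274 − 0.238) / 0.274
     = 0.036 / 0.274 = 0.131387… → 0.131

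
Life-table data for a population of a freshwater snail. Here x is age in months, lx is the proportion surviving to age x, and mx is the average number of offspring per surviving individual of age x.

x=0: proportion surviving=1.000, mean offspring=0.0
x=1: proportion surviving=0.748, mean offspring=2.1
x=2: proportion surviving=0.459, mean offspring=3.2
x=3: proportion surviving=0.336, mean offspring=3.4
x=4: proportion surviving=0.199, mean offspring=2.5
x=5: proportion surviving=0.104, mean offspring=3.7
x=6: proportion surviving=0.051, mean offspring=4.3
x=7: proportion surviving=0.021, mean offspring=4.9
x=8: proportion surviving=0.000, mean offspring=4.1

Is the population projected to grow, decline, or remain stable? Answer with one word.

growing

R0 = Σ lx·mx = 0 + 1.5708 + 1.4688 + 1.1424 + 0.4975 + 0.3848 + 0.2193 + 0.1029 + 0 = 5.3865
R0 > 1, so the population is growing.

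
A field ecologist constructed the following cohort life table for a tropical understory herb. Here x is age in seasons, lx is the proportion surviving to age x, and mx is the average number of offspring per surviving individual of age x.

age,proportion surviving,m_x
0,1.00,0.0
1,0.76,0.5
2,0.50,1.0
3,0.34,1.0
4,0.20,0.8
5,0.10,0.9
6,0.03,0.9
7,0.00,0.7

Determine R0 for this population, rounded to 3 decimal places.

lx·mx by age: 0, 0.38, 0.5, 0.34, 0.16, 0.09, 0.027, 0
R0 = Σ lx·mx = 1.497 → 1.497

1.497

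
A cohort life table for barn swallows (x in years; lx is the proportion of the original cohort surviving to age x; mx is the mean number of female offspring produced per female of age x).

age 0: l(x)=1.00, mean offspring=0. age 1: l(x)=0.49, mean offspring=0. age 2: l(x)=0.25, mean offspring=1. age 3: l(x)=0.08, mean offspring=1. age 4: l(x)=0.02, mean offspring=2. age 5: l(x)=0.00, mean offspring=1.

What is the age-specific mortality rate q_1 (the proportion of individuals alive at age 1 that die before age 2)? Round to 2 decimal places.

0.49

q_1 = (l_1 − l_2) / l_1 = (0.49 − 0.25) / 0.49
     = 0.24 / 0.49 = 0.489796… → 0.49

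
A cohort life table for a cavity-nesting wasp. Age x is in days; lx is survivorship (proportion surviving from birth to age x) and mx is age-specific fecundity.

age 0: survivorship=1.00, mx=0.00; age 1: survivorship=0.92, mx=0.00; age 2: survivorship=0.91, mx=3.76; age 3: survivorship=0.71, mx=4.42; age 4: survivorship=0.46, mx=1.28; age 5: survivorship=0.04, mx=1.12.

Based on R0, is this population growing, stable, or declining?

growing

R0 = Σ lx·mx = 0 + 0 + 3.4216 + 3.1382 + 0.5888 + 0.0448 = 7.1934
R0 > 1, so the population is growing.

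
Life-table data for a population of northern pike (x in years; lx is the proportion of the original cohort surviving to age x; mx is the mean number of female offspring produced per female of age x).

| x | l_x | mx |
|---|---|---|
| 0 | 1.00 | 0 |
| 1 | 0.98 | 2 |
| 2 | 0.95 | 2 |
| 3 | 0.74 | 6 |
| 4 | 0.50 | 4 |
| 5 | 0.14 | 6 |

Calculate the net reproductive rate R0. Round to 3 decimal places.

11.140

lx·mx by age: 0, 1.96, 1.9, 4.44, 2, 0.84
R0 = Σ lx·mx = 11.14 → 11.140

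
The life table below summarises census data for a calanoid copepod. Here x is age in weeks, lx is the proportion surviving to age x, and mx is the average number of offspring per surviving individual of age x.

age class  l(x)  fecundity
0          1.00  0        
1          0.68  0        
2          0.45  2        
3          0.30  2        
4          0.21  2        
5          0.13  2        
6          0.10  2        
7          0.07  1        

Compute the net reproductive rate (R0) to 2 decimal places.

2.45

lx·mx by age: 0, 0, 0.9, 0.6, 0.42, 0.26, 0.2, 0.07
R0 = Σ lx·mx = 2.45 → 2.45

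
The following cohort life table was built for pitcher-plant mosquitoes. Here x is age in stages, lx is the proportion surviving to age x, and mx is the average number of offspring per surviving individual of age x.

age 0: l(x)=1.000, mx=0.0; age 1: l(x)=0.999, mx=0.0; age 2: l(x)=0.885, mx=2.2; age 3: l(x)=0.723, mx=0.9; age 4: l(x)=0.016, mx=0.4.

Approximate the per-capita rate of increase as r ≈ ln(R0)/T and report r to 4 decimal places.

0.4245

R0 = Σ lx·mx = 0 + 0 + 1.947 + 0.6507 + 0.0064 = 2.6041
Σ x·lx·mx = 5.8717; T = 5.8717/2.6041 = 2.25479…
r ≈ ln(R0)/T = ln(2.6041)/2.25479… = 0.424468… → 0.4245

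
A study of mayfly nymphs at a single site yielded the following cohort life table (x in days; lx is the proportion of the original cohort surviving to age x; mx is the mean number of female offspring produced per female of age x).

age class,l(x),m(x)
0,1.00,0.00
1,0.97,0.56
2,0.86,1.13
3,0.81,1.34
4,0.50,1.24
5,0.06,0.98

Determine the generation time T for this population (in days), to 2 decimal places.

lx·mx: 0, 0.5432, 0.9718, 1.0854, 0.62, 0.0588 → R0 = 3.2792
x·lx·mx: 0, 0.5432, 1.9436, 3.2562, 2.48, 0.294 → Σ = 8.517
T = 8.517 / 3.2792 = 2.59728… → 2.60

2.60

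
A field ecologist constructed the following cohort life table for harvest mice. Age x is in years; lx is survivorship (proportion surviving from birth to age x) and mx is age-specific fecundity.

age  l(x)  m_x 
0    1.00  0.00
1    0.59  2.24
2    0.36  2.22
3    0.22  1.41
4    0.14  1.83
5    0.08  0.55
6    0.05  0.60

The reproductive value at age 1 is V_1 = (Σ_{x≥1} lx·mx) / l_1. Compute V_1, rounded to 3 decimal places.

4.680

lx·mx for x ≥ 1: 1.3216, 0.7992, 0.3102, 0.2562, 0.044, 0.03 → sum = 2.7612
V_1 = 2.7612 / l_1 = 2.7612 / 0.59 = 4.68 → 4.680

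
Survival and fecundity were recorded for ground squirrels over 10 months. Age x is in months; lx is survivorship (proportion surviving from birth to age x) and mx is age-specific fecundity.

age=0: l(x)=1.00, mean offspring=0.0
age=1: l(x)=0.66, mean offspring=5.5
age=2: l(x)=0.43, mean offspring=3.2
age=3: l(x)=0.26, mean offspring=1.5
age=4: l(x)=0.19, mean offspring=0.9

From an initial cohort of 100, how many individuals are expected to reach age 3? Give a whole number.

Expected survivors = N0 · l_3 = 100 × 0.26 = 26 → 26

26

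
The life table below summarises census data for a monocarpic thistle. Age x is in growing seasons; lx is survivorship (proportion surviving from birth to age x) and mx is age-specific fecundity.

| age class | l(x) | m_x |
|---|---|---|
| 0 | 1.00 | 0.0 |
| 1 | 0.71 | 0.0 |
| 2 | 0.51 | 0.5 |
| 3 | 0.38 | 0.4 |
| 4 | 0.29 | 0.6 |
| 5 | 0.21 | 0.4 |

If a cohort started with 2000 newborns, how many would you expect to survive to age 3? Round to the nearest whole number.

Expected survivors = N0 · l_3 = 2000 × 0.38 = 760 → 760

760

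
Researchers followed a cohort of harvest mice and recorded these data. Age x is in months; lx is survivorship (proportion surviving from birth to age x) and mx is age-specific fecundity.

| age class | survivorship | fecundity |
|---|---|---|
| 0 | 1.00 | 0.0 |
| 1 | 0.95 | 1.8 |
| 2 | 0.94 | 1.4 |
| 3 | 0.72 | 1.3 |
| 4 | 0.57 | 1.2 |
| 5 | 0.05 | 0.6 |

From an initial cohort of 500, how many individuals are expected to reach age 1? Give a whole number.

475

Expected survivors = N0 · l_1 = 500 × 0.95 = 475 → 475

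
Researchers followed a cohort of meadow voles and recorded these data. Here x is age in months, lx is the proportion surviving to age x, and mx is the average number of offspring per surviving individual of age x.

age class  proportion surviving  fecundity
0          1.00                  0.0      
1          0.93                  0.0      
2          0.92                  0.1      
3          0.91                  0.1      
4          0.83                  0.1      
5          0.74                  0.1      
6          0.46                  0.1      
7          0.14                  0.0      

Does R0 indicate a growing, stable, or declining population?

R0 = Σ lx·mx = 0 + 0 + 0.092 + 0.091 + 0.083 + 0.074 + 0.046 + 0 = 0.386
R0 < 1, so the population is declining.

declining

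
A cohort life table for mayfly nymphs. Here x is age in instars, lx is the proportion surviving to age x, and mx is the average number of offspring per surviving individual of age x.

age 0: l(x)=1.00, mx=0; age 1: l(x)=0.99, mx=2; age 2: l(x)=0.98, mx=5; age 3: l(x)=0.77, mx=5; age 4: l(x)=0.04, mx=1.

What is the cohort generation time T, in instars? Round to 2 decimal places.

2.18

lx·mx: 0, 1.98, 4.9, 3.85, 0.04 → R0 = 10.77
x·lx·mx: 0, 1.98, 9.8, 11.55, 0.16 → Σ = 23.49
T = 23.49 / 10.77 = 2.181058… → 2.18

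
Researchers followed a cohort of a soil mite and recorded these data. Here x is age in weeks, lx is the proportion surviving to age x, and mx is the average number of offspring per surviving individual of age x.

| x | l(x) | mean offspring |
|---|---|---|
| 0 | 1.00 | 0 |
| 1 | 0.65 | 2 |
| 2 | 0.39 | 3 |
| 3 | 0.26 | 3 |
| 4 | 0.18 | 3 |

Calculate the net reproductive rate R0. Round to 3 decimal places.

3.790

lx·mx by age: 0, 1.3, 1.17, 0.78, 0.54
R0 = Σ lx·mx = 3.79 → 3.790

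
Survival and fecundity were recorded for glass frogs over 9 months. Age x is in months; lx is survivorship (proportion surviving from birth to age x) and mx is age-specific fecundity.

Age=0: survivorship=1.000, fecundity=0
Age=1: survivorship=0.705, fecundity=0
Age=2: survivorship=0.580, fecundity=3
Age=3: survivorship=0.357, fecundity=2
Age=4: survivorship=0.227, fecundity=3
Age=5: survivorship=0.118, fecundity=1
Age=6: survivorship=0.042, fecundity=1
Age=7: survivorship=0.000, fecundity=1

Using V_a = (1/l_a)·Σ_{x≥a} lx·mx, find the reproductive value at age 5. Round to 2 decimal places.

lx·mx for x ≥ 5: 0.118, 0.042, 0 → sum = 0.16
V_5 = 0.16 / l_5 = 0.16 / 0.118 = 1.355932… → 1.36

1.36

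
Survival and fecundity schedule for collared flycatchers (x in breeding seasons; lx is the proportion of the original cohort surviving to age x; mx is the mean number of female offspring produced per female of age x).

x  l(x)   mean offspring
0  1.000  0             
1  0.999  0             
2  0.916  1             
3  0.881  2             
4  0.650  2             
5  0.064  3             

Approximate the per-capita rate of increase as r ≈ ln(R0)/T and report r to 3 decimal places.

0.448

R0 = Σ lx·mx = 0 + 0 + 0.916 + 1.762 + 1.3 + 0.192 = 4.17
Σ x·lx·mx = 13.278; T = 13.278/4.17 = 3.18417…
r ≈ ln(R0)/T = ln(4.17)/3.18417… = 0.44844… → 0.448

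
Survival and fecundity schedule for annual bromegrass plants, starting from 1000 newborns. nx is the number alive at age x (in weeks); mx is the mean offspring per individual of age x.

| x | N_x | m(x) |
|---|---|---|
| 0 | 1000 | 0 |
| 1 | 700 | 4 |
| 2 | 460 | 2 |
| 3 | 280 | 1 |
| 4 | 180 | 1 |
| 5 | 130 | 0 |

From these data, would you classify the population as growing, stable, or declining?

lx = nx/n0 = nx/1000: 1, 0.7, 0.46, 0.28, 0.18, 0.13
R0 = Σ lx·mx = 0 + 2.8 + 0.92 + 0.28 + 0.18 + 0 = 4.18
R0 > 1, so the population is growing.

growing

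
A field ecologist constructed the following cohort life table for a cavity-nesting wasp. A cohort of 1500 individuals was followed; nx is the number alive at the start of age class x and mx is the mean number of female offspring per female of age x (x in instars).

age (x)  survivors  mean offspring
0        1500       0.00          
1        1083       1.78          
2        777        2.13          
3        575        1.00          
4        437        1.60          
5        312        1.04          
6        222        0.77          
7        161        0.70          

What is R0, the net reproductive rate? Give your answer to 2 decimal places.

lx = nx/n0 = nx/1500: 1, 0.722, 0.518, 0.38333…, 0.29133…, 0.208, 0.148, 0.10733…
lx·mx by age: 0, 1.28516, 1.10334, 0.383333…, 0.466133…, 0.21632, 0.11396, 0.075133…
R0 = Σ lx·mx = 3.64338… → 3.64

3.64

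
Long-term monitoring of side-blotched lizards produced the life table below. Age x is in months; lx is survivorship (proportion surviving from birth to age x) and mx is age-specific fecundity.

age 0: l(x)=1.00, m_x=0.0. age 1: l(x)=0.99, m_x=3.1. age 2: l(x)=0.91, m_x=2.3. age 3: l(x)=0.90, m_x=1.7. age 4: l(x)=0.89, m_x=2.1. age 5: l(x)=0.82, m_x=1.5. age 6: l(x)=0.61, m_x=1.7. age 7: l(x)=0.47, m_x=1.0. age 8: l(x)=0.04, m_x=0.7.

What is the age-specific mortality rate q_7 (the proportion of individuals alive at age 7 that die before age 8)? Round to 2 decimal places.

0.91

q_7 = (l_7 − l_8) / l_7 = (0.47 − 0.04) / 0.47
     = 0.43 / 0.47 = 0.914894… → 0.91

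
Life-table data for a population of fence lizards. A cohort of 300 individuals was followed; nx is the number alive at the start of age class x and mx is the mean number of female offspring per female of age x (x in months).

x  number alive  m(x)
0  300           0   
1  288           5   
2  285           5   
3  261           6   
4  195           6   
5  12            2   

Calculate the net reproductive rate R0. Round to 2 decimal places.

lx = nx/n0 = nx/300: 1, 0.96, 0.95, 0.87, 0.65, 0.04
lx·mx by age: 0, 4.8, 4.75, 5.22, 3.9, 0.08
R0 = Σ lx·mx = 18.75 → 18.75

18.75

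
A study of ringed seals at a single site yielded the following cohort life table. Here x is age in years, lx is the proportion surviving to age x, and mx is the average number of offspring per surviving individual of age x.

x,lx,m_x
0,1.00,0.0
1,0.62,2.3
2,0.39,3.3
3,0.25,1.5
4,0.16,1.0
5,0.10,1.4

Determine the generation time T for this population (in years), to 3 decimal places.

lx·mx: 0, 1.426, 1.287, 0.375, 0.16, 0.14 → R0 = 3.388
x·lx·mx: 0, 1.426, 2.574, 1.125, 0.64, 0.7 → Σ = 6.465
T = 6.465 / 3.388 = 1.908205… → 1.908

1.908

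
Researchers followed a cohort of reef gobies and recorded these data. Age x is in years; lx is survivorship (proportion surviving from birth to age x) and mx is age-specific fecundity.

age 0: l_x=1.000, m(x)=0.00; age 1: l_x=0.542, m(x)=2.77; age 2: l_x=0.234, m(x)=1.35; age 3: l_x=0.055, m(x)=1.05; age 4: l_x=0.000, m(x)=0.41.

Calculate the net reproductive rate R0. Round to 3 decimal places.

lx·mx by age: 0, 1.50134, 0.3159, 0.05775, 0
R0 = Σ lx·mx = 1.87499 → 1.875

1.875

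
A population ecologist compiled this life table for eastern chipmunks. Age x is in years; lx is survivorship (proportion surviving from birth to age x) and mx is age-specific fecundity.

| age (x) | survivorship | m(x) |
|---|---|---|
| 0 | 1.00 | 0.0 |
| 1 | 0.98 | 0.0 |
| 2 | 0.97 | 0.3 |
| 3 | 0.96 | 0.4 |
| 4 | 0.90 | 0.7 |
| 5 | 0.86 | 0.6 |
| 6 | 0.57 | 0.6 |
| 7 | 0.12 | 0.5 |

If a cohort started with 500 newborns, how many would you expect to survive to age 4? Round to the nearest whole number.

450

Expected survivors = N0 · l_4 = 500 × 0.90 = 450 → 450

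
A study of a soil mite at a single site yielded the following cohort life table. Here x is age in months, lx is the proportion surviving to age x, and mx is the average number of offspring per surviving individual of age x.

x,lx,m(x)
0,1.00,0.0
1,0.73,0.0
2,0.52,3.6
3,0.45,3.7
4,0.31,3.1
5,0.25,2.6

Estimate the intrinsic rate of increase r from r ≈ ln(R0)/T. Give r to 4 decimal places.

0.5328

R0 = Σ lx·mx = 0 + 0 + 1.872 + 1.665 + 0.961 + 0.65 = 5.148
Σ x·lx·mx = 15.833; T = 15.833/5.148 = 3.07556…
r ≈ ln(R0)/T = ln(5.148)/3.07556… = 0.532783… → 0.5328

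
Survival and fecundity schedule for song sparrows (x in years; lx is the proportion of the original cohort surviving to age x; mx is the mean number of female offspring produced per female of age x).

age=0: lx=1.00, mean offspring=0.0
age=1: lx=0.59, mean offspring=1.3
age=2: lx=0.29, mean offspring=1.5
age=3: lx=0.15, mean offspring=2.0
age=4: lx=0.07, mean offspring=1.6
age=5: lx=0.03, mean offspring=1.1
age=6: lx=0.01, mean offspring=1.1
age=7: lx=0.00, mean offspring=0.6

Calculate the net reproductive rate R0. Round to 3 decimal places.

lx·mx by age: 0, 0.767, 0.435, 0.3, 0.112, 0.033, 0.011, 0
R0 = Σ lx·mx = 1.658 → 1.658

1.658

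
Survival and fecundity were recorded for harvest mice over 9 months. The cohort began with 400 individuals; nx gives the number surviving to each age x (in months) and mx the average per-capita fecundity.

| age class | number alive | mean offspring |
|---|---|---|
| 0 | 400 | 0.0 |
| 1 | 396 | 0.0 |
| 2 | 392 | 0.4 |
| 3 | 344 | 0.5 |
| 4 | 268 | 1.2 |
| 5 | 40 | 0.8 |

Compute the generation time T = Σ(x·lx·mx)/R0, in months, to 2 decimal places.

3.34

lx = nx/n0 = nx/400: 1, 0.99, 0.98, 0.86, 0.67, 0.1
lx·mx: 0, 0, 0.392, 0.43, 0.804, 0.08 → R0 = 1.706
x·lx·mx: 0, 0, 0.784, 1.29, 3.216, 0.4 → Σ = 5.69
T = 5.69 / 1.706 = 3.335287… → 3.34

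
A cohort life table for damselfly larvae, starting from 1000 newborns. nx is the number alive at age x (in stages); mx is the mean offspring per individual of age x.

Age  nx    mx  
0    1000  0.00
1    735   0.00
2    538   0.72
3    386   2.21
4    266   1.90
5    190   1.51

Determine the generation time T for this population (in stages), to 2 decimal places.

3.34

lx = nx/n0 = nx/1000: 1, 0.735, 0.538, 0.386, 0.266, 0.19
lx·mx: 0, 0, 0.38736, 0.85306, 0.5054, 0.2869 → R0 = 2.03272
x·lx·mx: 0, 0, 0.77472, 2.55918, 2.0216, 1.4345 → Σ = 6.79
T = 6.79 / 2.03272 = 3.340352… → 3.34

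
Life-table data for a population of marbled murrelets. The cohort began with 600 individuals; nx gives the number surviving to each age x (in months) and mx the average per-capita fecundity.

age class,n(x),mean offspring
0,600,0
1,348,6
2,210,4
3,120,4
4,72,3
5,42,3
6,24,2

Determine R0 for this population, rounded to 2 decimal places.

lx = nx/n0 = nx/600: 1, 0.58, 0.35, 0.2, 0.12, 0.07, 0.04
lx·mx by age: 0, 3.48, 1.4, 0.8, 0.36, 0.21, 0.08
R0 = Σ lx·mx = 6.33 → 6.33

6.33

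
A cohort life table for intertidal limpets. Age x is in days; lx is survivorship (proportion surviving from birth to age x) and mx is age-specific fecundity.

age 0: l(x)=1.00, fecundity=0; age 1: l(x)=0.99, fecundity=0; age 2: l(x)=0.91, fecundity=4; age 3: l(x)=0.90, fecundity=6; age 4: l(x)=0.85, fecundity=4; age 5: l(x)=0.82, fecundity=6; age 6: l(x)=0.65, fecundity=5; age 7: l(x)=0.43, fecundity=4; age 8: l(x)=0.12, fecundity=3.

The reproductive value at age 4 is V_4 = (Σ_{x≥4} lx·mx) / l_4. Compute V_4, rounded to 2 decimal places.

lx·mx for x ≥ 4: 3.4, 4.92, 3.25, 1.72, 0.36 → sum = 13.65
V_4 = 13.65 / l_4 = 13.65 / 0.85 = 16.058824… → 16.06

16.06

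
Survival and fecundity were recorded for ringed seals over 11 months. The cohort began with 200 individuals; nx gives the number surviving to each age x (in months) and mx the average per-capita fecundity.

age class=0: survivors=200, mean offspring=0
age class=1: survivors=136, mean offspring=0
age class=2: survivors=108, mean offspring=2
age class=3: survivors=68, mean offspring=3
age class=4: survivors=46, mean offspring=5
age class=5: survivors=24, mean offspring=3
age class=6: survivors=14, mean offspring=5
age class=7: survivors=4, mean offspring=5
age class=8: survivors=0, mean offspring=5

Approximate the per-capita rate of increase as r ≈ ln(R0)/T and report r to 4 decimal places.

lx = nx/n0 = nx/200: 1, 0.68, 0.54, 0.34, 0.23, 0.12, 0.07, 0.02, 0
R0 = Σ lx·mx = 0 + 0 + 1.08 + 1.02 + 1.15 + 0.36 + 0.35 + 0.1 + 0 = 4.06
Σ x·lx·mx = 14.42; T = 14.42/4.06 = 3.55172…
r ≈ ln(R0)/T = ln(4.06)/3.55172… = 0.394508… → 0.3945

0.3945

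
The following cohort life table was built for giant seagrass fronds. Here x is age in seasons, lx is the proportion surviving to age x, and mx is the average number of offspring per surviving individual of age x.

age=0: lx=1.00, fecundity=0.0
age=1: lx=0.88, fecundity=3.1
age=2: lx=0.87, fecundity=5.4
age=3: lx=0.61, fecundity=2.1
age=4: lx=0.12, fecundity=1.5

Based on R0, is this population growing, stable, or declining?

R0 = Σ lx·mx = 0 + 2.728 + 4.698 + 1.281 + 0.18 = 8.887
R0 > 1, so the population is growing.

growing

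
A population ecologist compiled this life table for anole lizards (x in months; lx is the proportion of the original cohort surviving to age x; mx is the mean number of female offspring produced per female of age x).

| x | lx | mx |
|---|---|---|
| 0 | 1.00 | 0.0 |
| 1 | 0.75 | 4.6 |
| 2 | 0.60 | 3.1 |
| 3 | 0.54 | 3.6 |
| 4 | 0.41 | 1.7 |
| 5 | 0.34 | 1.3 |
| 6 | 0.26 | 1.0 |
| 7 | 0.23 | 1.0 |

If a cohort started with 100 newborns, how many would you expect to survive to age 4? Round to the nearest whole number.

Expected survivors = N0 · l_4 = 100 × 0.41 = 41 → 41

41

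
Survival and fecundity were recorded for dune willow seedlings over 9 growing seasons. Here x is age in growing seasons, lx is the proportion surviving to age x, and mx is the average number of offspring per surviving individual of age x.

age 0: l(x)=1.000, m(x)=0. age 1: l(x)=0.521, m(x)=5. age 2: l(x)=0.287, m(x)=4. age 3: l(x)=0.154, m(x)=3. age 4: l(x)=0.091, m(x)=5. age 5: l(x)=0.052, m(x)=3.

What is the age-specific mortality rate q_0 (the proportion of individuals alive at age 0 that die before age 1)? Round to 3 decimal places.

q_0 = (l_0 − l_1) / l_0 = (1 − 0.521) / 1
     = 0.479 / 1 = 0.479 → 0.479

0.479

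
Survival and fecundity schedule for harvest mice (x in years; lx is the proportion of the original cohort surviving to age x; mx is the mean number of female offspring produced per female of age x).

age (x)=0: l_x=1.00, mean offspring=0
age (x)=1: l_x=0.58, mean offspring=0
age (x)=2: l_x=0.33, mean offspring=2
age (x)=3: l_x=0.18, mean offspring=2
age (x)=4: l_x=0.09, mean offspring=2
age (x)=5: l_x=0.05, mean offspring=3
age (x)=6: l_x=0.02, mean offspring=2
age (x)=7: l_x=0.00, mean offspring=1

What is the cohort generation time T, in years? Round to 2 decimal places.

2.96

lx·mx: 0, 0, 0.66, 0.36, 0.18, 0.15, 0.04, 0 → R0 = 1.39
x·lx·mx: 0, 0, 1.32, 1.08, 0.72, 0.75, 0.24, 0 → Σ = 4.11
T = 4.11 / 1.39 = 2.956835… → 2.96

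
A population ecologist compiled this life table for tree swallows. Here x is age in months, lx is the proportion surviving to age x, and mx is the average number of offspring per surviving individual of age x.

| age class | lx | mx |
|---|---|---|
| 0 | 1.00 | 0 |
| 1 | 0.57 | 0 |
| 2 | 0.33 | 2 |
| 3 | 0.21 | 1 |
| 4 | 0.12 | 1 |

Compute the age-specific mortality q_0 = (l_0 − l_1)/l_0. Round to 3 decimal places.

0.430

q_0 = (l_0 − l_1) / l_0 = (1 − 0.57) / 1
     = 0.43 / 1 = 0.43 → 0.430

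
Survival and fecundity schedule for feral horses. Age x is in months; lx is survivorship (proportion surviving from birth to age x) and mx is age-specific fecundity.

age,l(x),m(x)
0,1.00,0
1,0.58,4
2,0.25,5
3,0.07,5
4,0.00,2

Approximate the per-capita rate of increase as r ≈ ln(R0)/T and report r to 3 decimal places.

R0 = Σ lx·mx = 0 + 2.32 + 1.25 + 0.35 + 0 = 3.92
Σ x·lx·mx = 5.87; T = 5.87/3.92 = 1.49745…
r ≈ ln(R0)/T = ln(3.92)/1.49745… = 0.91228… → 0.912

0.912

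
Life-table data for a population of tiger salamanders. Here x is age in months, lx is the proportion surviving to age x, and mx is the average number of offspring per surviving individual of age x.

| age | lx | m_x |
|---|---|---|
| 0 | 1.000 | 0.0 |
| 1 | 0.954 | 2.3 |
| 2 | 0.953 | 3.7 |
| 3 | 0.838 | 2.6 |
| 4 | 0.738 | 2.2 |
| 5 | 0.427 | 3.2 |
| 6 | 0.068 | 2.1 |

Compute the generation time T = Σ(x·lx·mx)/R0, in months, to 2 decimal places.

lx·mx: 0, 2.1942, 3.5261, 2.1788, 1.6236, 1.3664, 0.1428 → R0 = 11.0319
x·lx·mx: 0, 2.1942, 7.0522, 6.5364, 6.4944, 6.832, 0.8568 → Σ = 29.966
T = 29.966 / 11.0319 = 2.716305… → 2.72

2.72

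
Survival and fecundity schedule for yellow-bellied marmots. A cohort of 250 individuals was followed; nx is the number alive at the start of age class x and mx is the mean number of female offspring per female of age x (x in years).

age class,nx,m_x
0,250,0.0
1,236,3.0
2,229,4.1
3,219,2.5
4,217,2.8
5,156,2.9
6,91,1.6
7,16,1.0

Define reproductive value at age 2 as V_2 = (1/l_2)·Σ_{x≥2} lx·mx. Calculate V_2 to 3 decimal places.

lx = nx/n0 = nx/250: 1, 0.944, 0.916, 0.876, 0.868, 0.624, 0.364, 0.064
lx·mx for x ≥ 2: 3.7556, 2.19, 2.4304, 1.8096, 0.5824, 0.064 → sum = 10.832
V_2 = 10.832 / l_2 = 10.832 / 0.916 = 11.825328… → 11.825

11.825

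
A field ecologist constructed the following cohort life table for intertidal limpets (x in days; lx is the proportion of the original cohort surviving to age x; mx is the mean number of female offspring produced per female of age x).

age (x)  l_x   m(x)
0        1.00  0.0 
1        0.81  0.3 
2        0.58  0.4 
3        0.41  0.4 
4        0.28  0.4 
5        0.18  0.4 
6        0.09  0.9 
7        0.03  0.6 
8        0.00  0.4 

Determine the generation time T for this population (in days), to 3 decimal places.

lx·mx: 0, 0.243, 0.232, 0.164, 0.112, 0.072, 0.081, 0.018, 0 → R0 = 0.922
x·lx·mx: 0, 0.243, 0.464, 0.492, 0.448, 0.36, 0.486, 0.126, 0 → Σ = 2.619
T = 2.619 / 0.922 = 2.840564… → 2.841

2.841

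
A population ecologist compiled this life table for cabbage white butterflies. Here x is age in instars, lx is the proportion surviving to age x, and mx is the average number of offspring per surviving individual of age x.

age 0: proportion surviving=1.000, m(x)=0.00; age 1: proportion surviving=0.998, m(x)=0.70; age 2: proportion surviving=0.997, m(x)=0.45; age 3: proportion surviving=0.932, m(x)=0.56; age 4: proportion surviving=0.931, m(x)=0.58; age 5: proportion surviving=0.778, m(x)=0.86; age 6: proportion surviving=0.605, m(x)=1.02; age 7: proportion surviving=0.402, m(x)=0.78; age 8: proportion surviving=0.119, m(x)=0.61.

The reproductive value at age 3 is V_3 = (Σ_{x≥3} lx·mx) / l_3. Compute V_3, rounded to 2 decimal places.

lx·mx for x ≥ 3: 0.52192, 0.53998, 0.66908, 0.6171, 0.31356, 0.07259 → sum = 2.73423
V_3 = 2.73423 / l_3 = 2.73423 / 0.932 = 2.933723… → 2.93

2.93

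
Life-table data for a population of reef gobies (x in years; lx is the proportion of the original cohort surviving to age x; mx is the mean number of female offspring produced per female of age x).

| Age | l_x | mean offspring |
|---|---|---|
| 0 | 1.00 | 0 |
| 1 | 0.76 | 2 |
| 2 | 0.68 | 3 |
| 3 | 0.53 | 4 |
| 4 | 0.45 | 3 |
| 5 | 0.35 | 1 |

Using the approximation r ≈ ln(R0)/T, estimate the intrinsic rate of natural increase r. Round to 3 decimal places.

R0 = Σ lx·mx = 0 + 1.52 + 2.04 + 2.12 + 1.35 + 0.35 = 7.38
Σ x·lx·mx = 19.11; T = 19.11/7.38 = 2.58943…
r ≈ ln(R0)/T = ln(7.38)/2.58943… = 0.7719… → 0.772

0.772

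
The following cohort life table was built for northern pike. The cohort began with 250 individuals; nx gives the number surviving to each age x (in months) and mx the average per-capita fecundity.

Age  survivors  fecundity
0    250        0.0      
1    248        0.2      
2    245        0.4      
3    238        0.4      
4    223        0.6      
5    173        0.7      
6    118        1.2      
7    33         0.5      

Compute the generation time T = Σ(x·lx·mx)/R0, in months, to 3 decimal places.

lx = nx/n0 = nx/250: 1, 0.992, 0.98, 0.952, 0.892, 0.692, 0.472, 0.132
lx·mx: 0, 0.1984, 0.392, 0.3808, 0.5352, 0.4844, 0.5664, 0.066 → R0 = 2.6232
x·lx·mx: 0, 0.1984, 0.784, 1.1424, 2.1408, 2.422, 3.3984, 0.462 → Σ = 10.548
T = 10.548 / 2.6232 = 4.021043… → 4.021

4.021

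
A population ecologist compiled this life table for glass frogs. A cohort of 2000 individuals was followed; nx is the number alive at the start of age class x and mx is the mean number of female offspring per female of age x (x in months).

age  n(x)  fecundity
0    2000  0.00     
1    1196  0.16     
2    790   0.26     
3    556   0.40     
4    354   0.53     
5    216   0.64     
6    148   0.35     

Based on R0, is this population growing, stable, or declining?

declining

lx = nx/n0 = nx/2000: 1, 0.598, 0.395, 0.278, 0.177, 0.108, 0.074
R0 = Σ lx·mx = 0 + 0.09568 + 0.1027 + 0.1112 + 0.09381 + 0.06912 + 0.0259 = 0.49841
R0 < 1, so the population is declining.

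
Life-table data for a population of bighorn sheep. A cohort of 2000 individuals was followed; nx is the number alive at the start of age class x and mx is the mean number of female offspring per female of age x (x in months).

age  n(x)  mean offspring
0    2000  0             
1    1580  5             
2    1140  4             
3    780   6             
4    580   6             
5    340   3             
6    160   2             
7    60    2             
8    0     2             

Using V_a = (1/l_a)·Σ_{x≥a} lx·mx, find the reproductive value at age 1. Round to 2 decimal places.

13.97

lx = nx/n0 = nx/2000: 1, 0.79, 0.57, 0.39, 0.29, 0.17, 0.08, 0.03, 0
lx·mx for x ≥ 1: 3.95, 2.28, 2.34, 1.74, 0.51, 0.16, 0.06, 0 → sum = 11.04
V_1 = 11.04 / l_1 = 11.04 / 0.79 = 13.974684… → 13.97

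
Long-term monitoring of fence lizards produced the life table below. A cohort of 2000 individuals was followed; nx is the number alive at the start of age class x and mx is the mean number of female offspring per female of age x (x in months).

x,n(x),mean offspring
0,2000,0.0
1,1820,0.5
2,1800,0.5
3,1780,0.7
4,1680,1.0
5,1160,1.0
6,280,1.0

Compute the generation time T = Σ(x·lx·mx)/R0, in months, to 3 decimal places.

lx = nx/n0 = nx/2000: 1, 0.91, 0.9, 0.89, 0.84, 0.58, 0.14
lx·mx: 0, 0.455, 0.45, 0.623, 0.84, 0.58, 0.14 → R0 = 3.088
x·lx·mx: 0, 0.455, 0.9, 1.869, 3.36, 2.9, 0.84 → Σ = 10.324
T = 10.324 / 3.088 = 3.343264… → 3.343

3.343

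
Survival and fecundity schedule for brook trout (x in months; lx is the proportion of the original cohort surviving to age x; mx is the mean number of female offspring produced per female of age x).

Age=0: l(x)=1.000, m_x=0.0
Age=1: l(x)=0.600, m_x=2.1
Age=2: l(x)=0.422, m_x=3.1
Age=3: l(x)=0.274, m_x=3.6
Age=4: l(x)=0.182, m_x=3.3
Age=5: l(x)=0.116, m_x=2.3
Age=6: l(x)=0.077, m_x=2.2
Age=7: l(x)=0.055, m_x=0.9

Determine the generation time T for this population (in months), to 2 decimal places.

2.57

lx·mx: 0, 1.26, 1.3082, 0.9864, 0.6006, 0.2668, 0.1694, 0.0495 → R0 = 4.6409
x·lx·mx: 0, 1.26, 2.6164, 2.9592, 2.4024, 1.334, 1.0164, 0.3465 → Σ = 11.9349
T = 11.9349 / 4.6409 = 2.571678… → 2.57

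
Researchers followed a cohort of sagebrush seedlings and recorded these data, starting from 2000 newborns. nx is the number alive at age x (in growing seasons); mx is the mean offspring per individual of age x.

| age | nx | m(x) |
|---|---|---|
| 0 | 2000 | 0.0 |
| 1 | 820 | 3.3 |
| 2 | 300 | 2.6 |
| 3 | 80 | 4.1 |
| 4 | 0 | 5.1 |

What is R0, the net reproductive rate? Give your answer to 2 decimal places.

1.91

lx = nx/n0 = nx/2000: 1, 0.41, 0.15, 0.04, 0
lx·mx by age: 0, 1.353, 0.39, 0.164, 0
R0 = Σ lx·mx = 1.907 → 1.91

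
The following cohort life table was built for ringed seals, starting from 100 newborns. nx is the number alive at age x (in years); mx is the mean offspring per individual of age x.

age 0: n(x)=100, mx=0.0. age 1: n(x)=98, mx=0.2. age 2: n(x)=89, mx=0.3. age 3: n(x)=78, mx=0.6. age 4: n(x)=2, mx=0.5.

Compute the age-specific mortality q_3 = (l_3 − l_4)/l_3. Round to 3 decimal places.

0.974

lx = nx/n0 = nx/100: 1, 0.98, 0.89, 0.78, 0.02
q_3 = (l_3 − l_4) / l_3 = (0.78 − 0.02) / 0.78
     = 0.76 / 0.78 = 0.974359… → 0.974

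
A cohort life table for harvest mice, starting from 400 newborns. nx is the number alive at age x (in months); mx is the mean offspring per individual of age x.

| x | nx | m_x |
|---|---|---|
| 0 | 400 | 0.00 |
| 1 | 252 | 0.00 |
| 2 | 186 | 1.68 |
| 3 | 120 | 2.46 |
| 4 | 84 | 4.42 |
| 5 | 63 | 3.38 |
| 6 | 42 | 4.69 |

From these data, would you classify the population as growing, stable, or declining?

lx = nx/n0 = nx/400: 1, 0.63, 0.465, 0.3, 0.21, 0.1575, 0.105
R0 = Σ lx·mx = 0 + 0 + 0.7812 + 0.738 + 0.9282 + 0.53235 + 0.49245 = 3.4722
R0 > 1, so the population is growing.

growing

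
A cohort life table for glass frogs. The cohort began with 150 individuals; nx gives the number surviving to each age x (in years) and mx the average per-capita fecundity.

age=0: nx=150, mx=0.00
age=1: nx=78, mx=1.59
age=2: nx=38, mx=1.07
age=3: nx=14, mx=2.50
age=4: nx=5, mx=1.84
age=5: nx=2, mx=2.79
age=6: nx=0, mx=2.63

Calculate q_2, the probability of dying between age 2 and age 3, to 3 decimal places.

0.632

lx = nx/n0 = nx/150: 1, 0.52, 0.25333…, 0.09333…, 0.03333…, 0.01333…, 0
q_2 = (l_2 − l_3) / l_2 = (0.253333… − 0.093333…) / 0.253333…
     = 0.16… / 0.253333… = 0.631579… → 0.632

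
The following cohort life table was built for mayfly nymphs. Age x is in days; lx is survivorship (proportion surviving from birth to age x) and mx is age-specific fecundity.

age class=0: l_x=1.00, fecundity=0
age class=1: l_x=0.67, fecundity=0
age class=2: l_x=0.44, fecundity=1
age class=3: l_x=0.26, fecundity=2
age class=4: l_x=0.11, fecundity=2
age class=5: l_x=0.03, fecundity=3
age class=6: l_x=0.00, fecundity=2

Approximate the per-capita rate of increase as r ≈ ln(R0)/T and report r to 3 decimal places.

0.081

R0 = Σ lx·mx = 0 + 0 + 0.44 + 0.52 + 0.22 + 0.09 + 0 = 1.27
Σ x·lx·mx = 3.77; T = 3.77/1.27 = 2.9685…
r ≈ ln(R0)/T = ln(1.27)/2.9685… = 0.08052… → 0.081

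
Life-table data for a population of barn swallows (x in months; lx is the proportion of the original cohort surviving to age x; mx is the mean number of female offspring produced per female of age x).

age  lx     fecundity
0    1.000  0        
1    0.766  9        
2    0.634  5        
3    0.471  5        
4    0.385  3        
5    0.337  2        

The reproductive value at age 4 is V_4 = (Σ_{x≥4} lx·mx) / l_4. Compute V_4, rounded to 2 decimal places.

lx·mx for x ≥ 4: 1.155, 0.674 → sum = 1.829
V_4 = 1.829 / l_4 = 1.829 / 0.385 = 4.750649… → 4.75

4.75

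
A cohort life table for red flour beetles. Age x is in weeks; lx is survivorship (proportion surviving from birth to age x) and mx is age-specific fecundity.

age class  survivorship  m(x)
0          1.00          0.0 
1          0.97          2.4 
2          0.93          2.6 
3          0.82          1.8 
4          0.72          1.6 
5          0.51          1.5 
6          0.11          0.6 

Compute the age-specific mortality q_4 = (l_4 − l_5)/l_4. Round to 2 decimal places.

q_4 = (l_4 − l_5) / l_4 = (0.72 − 0.51) / 0.72
     = 0.21 / 0.72 = 0.291667… → 0.29

0.29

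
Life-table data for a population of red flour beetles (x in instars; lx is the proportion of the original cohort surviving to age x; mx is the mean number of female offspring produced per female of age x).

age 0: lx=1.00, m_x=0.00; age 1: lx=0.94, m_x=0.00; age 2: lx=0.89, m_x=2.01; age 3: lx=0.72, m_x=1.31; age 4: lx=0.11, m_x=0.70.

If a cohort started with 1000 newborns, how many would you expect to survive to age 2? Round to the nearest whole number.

890

Expected survivors = N0 · l_2 = 1000 × 0.89 = 890 → 890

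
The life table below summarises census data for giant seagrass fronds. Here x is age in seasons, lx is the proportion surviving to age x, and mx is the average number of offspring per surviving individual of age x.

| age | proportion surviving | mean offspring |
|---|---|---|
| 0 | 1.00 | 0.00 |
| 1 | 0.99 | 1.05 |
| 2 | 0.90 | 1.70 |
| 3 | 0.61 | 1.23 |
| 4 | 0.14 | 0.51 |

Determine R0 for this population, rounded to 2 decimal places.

3.39

lx·mx by age: 0, 1.0395, 1.53, 0.7503, 0.0714
R0 = Σ lx·mx = 3.3912 → 3.39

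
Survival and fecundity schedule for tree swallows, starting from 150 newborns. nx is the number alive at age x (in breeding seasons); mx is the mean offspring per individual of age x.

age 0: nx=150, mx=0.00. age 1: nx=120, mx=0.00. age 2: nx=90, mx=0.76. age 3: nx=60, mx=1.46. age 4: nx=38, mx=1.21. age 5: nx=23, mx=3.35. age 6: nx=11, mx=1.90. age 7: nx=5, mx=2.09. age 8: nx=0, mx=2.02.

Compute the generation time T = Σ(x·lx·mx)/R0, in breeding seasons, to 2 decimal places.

lx = nx/n0 = nx/150: 1, 0.8, 0.6, 0.4, 0.25333…, 0.15333…, 0.07333…, 0.03333…, 0
lx·mx: 0, 0, 0.456, 0.584, 0.306533…, 0.513667…, 0.139333…, 0.069667…, 0 → R0 = 2.0692…
x·lx·mx: 0, 0, 0.912, 1.752, 1.226133…, 2.568333…, 0.836…, 0.487667…, 0 → Σ = 7.782133…
T = 7.782133… / 2.0692… = 3.760938… → 3.76

3.76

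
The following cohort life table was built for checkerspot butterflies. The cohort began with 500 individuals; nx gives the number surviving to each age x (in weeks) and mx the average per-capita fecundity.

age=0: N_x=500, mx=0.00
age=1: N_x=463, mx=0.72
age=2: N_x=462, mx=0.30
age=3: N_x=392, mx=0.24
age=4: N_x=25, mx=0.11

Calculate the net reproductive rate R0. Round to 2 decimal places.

lx = nx/n0 = nx/500: 1, 0.926, 0.924, 0.784, 0.05
lx·mx by age: 0, 0.66672, 0.2772, 0.18816, 0.0055
R0 = Σ lx·mx = 1.13758 → 1.14

1.14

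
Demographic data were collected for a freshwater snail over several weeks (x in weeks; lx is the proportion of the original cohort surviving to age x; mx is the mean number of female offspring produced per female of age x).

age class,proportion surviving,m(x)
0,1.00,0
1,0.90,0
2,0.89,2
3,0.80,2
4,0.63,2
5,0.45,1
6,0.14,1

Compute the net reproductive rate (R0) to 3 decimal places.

lx·mx by age: 0, 0, 1.78, 1.6, 1.26, 0.45, 0.14
R0 = Σ lx·mx = 5.23 → 5.230

5.230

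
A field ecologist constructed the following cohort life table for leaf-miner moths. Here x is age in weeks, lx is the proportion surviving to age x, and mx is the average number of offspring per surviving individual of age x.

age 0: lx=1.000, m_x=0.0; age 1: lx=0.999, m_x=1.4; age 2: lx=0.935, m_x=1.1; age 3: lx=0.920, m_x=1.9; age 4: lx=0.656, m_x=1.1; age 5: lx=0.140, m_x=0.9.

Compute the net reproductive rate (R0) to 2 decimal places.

5.02

lx·mx by age: 0, 1.3986, 1.0285, 1.748, 0.7216, 0.126
R0 = Σ lx·mx = 5.0227 → 5.02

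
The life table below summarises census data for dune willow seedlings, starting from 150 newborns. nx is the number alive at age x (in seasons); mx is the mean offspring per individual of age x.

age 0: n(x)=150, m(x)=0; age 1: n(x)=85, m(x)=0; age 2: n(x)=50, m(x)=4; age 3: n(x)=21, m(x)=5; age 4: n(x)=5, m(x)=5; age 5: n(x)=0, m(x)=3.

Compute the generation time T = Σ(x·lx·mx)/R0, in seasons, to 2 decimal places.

lx = nx/n0 = nx/150: 1, 0.56667…, 0.33333…, 0.14, 0.03333…, 0
lx·mx: 0, 0, 1.333333…, 0.7, 0.166667…, 0 → R0 = 2.2…
x·lx·mx: 0, 0, 2.666667…, 2.1, 0.666667…, 0 → Σ = 5.433333…
T = 5.433333… / 2.2… = 2.469697… → 2.47

2.47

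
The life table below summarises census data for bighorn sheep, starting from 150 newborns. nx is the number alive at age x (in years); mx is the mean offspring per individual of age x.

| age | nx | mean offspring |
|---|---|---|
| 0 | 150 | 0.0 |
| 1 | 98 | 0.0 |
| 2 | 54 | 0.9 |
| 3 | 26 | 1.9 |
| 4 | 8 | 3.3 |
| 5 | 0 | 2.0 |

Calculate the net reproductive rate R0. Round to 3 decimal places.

lx = nx/n0 = nx/150: 1, 0.65333…, 0.36, 0.17333…, 0.05333…, 0
lx·mx by age: 0, 0, 0.324, 0.329333…, 0.176…, 0
R0 = Σ lx·mx = 0.829333… → 0.829

0.829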